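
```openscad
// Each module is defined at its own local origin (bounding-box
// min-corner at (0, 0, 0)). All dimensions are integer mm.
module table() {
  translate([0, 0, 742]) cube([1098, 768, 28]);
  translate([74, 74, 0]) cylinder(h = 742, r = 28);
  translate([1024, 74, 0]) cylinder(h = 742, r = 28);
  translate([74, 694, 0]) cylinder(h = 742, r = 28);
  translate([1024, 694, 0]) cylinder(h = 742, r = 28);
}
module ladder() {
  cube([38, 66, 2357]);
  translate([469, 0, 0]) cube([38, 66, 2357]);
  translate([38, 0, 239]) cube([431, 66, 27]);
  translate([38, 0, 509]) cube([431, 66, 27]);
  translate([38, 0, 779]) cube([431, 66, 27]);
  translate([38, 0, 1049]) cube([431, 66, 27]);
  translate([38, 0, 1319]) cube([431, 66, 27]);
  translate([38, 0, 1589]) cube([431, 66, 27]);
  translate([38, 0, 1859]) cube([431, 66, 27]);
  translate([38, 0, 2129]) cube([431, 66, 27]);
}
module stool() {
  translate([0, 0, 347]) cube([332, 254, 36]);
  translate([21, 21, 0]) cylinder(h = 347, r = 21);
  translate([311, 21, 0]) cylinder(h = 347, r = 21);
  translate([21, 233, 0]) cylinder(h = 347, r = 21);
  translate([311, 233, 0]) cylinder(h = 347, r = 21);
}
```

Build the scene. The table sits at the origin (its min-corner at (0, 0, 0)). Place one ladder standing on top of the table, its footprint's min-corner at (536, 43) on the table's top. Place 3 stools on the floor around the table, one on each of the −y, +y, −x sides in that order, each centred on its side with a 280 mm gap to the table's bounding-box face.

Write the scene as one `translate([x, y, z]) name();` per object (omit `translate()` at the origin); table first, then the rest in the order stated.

table();
translate([536, 43, 770]) ladder();
translate([383, -534, 0]) stool();
translate([383, 1048, 0]) stool();
translate([-612, 257, 0]) stool();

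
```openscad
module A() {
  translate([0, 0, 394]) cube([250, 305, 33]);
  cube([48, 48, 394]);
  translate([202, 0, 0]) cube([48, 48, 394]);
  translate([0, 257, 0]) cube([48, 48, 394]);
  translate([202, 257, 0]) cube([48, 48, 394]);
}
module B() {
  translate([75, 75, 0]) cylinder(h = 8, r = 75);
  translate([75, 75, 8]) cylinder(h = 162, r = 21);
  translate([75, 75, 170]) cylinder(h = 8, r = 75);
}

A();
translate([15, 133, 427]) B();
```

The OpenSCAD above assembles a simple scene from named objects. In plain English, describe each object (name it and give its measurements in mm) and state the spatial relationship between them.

A is a four-legged stool. The seat is 250×305 mm, 33 mm thick, top at z = 427 mm. It stands on four square legs, each 48×48 mm in cross-section, from z = 0 to the seat underside, each flush with a corner of the seat.

B is a spool: two coaxial disc flanges of radius 75 mm and thickness 8 mm, joined by a core cylinder of radius 21 mm and height 162 mm. The lower flange rests on z = 0 and the three cylinders share a vertical axis.

The spool is on top of the stool.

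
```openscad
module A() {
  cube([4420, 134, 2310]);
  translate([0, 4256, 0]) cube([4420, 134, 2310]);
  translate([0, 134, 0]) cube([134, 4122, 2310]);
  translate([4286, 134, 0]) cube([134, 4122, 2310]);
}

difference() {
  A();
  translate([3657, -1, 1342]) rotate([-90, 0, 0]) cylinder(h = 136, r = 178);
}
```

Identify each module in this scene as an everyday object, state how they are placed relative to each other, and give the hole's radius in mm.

The subtracted cylinder has r = 178 mm.

A is a house frame. The house frame has a circular hole through its front wall. The hole's radius is 178 mm.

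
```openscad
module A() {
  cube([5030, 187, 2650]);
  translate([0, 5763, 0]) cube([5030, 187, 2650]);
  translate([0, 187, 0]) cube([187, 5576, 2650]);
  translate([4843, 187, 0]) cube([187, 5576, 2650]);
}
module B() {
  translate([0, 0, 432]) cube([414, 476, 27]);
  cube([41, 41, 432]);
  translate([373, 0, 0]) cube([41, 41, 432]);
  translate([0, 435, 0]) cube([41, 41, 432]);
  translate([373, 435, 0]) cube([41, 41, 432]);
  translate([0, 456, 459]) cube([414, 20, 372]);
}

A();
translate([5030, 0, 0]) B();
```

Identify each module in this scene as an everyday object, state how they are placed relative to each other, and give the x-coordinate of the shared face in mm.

A is a house frame. B is a chair. The chair is against the house frame's +x side, with their −y faces flush. The x-coordinate of the shared face is 5030 mm.

The house frame's +x face and the chair's −x face are both at x = 5030 mm.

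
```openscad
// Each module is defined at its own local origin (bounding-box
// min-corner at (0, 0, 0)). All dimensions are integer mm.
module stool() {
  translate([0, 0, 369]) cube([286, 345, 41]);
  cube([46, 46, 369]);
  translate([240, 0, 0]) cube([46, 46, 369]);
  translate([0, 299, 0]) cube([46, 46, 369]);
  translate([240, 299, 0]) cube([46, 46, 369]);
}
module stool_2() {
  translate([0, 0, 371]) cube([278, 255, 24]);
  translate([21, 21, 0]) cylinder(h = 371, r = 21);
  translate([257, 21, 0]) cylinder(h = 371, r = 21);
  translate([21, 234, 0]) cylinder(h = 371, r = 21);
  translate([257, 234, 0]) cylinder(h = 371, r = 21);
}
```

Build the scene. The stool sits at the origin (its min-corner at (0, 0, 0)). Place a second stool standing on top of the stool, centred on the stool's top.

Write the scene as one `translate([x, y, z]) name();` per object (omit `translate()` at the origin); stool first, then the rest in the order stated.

stool();
translate([4, 45, 410]) stool_2();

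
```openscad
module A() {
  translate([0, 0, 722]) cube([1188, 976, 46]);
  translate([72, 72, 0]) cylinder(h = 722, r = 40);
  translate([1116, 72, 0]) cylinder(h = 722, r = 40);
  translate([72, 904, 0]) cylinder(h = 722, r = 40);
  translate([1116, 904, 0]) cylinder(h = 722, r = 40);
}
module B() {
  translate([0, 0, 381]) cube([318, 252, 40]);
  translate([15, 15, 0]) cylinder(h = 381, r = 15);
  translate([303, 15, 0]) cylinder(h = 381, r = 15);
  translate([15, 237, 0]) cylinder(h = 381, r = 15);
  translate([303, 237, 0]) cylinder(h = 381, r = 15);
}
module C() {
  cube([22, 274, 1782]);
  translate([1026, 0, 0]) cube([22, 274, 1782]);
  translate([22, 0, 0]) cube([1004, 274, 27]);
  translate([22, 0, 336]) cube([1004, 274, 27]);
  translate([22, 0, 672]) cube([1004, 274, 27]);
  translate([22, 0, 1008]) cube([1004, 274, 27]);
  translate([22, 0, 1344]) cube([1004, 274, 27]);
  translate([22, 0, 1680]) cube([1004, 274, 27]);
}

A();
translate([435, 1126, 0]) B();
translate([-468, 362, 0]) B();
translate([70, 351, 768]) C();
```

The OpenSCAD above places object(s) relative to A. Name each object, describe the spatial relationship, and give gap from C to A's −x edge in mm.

The bookshelf's min-x is at 70; the table's min-x is 0; gap = 70 mm.

A is a table. B is a stool. C is a bookshelf. Two stools sit around the table at the +y, −x sides. The bookshelf is on top of the table, centred. The gap from the bookshelf to the table's −x edge is 70 mm.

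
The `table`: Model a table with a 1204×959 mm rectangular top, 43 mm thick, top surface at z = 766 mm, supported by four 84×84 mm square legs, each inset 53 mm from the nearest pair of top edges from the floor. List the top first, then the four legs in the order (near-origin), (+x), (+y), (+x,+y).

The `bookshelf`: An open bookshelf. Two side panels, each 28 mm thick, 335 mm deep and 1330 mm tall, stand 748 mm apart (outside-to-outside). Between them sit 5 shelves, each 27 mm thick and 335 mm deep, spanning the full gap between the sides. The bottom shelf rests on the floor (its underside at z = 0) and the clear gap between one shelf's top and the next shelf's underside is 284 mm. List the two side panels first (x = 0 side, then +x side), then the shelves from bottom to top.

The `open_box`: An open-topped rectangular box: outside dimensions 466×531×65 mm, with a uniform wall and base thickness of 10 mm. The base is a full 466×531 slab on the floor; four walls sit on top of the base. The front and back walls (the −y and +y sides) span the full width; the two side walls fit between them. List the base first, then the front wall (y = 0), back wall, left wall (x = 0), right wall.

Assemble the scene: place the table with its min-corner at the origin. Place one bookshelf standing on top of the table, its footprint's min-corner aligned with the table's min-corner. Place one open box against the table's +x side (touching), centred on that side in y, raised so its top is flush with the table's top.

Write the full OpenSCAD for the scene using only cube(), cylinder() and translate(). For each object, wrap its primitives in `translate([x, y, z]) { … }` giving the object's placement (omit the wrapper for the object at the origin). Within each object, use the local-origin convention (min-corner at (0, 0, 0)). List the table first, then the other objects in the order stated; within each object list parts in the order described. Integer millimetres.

translate([0, 0, 723]) cube([1204, 959, 43]);
translate([53, 53, 0]) cube([84, 84, 723]);
translate([1067, 53, 0]) cube([84, 84, 723]);
translate([53, 822, 0]) cube([84, 84, 723]);
translate([1067, 822, 0]) cube([84, 84, 723]);
translate([0, 0, 766]) {
  cube([28, 335, 1330]);
  translate([720, 0, 0]) cube([28, 335, 1330]);
  translate([28, 0, 0]) cube([692, 335, 27]);
  translate([28, 0, 311]) cube([692, 335, 27]);
  translate([28, 0, 622]) cube([692, 335, 27]);
  translate([28, 0, 933]) cube([692, 335, 27]);
  translate([28, 0, 1244]) cube([692, 335, 27]);
}
translate([1204, 214, 701]) {
  cube([466, 531, 10]);
  translate([0, 0, 10]) cube([466, 10, 55]);
  translate([0, 521, 10]) cube([466, 10, 55]);
  translate([0, 10, 10]) cube([10, 511, 55]);
  translate([456, 10, 10]) cube([10, 511, 55]);
}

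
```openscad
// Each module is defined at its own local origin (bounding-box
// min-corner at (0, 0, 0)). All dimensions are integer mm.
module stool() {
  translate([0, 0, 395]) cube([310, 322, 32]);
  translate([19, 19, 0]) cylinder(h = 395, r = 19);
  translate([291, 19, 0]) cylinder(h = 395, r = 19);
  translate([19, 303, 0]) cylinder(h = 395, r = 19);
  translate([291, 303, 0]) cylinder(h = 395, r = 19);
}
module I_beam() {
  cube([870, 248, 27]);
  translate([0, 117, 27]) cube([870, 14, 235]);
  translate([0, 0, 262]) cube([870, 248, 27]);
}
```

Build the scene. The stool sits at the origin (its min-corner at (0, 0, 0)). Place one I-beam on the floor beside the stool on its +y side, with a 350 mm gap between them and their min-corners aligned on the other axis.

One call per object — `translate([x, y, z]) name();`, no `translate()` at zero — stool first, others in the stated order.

stool();
translate([0, 672, 0]) I_beam();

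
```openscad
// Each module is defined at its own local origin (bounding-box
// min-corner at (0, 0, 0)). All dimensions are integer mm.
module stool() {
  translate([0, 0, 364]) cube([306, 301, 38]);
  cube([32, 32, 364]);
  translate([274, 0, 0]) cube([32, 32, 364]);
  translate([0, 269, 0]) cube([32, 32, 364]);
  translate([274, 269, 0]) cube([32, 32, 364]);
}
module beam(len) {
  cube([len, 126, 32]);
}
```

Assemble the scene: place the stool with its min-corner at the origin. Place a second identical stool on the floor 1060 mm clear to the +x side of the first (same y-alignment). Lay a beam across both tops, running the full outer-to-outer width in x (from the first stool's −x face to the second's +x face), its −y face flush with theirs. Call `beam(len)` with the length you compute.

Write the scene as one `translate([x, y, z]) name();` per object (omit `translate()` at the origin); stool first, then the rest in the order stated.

stool();
translate([1366, 0, 0]) stool();
translate([0, 0, 402]) beam(1672);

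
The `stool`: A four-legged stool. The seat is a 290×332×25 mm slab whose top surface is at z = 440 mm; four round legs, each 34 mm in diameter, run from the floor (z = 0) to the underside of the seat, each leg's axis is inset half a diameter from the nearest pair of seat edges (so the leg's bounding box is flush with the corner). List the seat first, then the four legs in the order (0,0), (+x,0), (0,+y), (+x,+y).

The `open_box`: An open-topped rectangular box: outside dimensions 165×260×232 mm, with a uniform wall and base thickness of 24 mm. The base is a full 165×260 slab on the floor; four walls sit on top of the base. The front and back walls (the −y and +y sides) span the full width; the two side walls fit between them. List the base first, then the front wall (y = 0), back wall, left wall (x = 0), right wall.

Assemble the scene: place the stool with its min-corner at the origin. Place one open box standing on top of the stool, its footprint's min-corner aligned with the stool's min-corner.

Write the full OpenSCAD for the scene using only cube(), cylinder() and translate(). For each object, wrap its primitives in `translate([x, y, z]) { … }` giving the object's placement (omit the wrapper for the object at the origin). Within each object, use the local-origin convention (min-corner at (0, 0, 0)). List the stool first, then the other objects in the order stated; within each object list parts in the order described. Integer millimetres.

translate([0, 0, 415]) cube([290, 332, 25]);
translate([17, 17, 0]) cylinder(h = 415, r = 17);
translate([273, 17, 0]) cylinder(h = 415, r = 17);
translate([17, 315, 0]) cylinder(h = 415, r = 17);
translate([273, 315, 0]) cylinder(h = 415, r = 17);
translate([0, 0, 440]) {
  cube([165, 260, 24]);
  translate([0, 0, 24]) cube([165, 24, 208]);
  translate([0, 236, 24]) cube([165, 24, 208]);
  translate([0, 24, 24]) cube([24, 212, 208]);
  translate([141, 24, 24]) cube([24, 212, 208]);
}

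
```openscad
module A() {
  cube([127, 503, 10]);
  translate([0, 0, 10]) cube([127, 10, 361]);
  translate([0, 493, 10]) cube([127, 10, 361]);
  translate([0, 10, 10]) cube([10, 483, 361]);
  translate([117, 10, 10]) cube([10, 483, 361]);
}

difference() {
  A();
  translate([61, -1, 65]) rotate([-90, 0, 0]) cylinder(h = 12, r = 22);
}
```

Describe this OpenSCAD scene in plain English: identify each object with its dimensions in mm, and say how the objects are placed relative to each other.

A is an open storage box with external size 127×503×371 mm and wall thickness 10 mm (the base is also 10 mm thick). The base covers the whole footprint; the four walls stand on the base, with the y-facing walls full-width and the x-facing walls fitting between their inner faces.

The open box has a circular hole of radius 22 mm through its front wall, centred at (x = 61, z = 65).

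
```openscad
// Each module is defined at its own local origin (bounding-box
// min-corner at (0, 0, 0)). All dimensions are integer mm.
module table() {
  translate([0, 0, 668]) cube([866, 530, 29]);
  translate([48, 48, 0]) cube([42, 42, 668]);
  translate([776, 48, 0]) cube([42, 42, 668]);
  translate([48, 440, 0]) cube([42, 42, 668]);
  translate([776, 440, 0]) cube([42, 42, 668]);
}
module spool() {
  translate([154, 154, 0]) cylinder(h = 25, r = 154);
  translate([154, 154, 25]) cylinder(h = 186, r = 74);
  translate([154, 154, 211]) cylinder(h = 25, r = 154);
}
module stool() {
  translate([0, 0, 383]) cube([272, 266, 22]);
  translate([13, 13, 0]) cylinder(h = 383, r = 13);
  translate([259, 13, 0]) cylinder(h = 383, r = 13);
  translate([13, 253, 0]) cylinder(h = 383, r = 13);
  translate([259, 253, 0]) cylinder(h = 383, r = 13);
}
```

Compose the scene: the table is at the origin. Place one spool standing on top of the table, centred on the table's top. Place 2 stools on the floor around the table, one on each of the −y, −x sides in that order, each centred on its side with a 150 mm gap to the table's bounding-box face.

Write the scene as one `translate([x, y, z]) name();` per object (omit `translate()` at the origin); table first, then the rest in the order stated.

table();
translate([279, 111, 697]) spool();
translate([297, -416, 0]) stool();
translate([-422, 132, 0]) stool();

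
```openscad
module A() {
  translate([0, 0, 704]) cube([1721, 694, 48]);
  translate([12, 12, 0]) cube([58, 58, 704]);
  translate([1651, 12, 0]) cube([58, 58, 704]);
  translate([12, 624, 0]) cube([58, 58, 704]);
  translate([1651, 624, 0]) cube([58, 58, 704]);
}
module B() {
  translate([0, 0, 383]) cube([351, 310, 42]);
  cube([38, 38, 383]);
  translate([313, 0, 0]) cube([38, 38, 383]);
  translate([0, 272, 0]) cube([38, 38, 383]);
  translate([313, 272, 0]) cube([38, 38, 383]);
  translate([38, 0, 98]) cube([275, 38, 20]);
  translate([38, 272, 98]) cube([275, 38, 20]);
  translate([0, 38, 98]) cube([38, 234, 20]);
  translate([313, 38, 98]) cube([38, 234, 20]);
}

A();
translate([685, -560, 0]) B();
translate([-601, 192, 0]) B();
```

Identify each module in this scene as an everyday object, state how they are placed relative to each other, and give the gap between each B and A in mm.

A is a table. B is a stool. Two stools sit around the table at the −y, −x sides. The gap between each stool and the table is 250 mm.

Each stool's nearest face is 250 mm from the table's bounding box.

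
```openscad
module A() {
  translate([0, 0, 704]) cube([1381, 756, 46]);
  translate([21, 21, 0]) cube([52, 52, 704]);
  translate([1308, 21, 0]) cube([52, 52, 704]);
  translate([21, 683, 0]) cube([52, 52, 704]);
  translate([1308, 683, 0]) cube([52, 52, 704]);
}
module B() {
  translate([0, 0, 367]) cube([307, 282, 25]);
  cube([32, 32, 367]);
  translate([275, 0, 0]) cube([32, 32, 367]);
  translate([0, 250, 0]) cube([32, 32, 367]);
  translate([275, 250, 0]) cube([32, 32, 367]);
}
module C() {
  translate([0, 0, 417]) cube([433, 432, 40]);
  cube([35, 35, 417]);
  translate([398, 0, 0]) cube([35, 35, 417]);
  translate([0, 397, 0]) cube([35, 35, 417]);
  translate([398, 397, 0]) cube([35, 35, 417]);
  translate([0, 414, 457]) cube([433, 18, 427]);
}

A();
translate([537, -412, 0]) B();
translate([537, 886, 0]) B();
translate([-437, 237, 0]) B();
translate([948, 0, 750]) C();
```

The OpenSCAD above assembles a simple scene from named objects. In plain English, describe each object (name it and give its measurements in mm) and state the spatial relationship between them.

A is a table with a 1381×756 mm rectangular top, 46 mm thick, top surface at z = 750 mm, supported by four 52×52 mm square legs, each inset 21 mm from the nearest pair of top edges, running from the floor.

B is a simple wooden stool: a rectangular seat 307 mm (x) by 282 mm (y), 25 mm thick, top face at z = 392 mm, on four square legs, each 32×32 mm in cross-section. The legs rest on z = 0, each flush with a corner of the seat.

C is a chair. The seat is a 433×432×40 mm slab with its top at z = 457 mm, on four 35×35 mm corner legs (flush with the seat edges, standing on z = 0). A flat backrest 18 mm thick, 427 mm tall, spans the full seat width and rises from the seat top along its +y edge, rear face flush with the rear of the seat.

Three stools sit around the table at the −y, +y, −x sides. The chair is on top of the table.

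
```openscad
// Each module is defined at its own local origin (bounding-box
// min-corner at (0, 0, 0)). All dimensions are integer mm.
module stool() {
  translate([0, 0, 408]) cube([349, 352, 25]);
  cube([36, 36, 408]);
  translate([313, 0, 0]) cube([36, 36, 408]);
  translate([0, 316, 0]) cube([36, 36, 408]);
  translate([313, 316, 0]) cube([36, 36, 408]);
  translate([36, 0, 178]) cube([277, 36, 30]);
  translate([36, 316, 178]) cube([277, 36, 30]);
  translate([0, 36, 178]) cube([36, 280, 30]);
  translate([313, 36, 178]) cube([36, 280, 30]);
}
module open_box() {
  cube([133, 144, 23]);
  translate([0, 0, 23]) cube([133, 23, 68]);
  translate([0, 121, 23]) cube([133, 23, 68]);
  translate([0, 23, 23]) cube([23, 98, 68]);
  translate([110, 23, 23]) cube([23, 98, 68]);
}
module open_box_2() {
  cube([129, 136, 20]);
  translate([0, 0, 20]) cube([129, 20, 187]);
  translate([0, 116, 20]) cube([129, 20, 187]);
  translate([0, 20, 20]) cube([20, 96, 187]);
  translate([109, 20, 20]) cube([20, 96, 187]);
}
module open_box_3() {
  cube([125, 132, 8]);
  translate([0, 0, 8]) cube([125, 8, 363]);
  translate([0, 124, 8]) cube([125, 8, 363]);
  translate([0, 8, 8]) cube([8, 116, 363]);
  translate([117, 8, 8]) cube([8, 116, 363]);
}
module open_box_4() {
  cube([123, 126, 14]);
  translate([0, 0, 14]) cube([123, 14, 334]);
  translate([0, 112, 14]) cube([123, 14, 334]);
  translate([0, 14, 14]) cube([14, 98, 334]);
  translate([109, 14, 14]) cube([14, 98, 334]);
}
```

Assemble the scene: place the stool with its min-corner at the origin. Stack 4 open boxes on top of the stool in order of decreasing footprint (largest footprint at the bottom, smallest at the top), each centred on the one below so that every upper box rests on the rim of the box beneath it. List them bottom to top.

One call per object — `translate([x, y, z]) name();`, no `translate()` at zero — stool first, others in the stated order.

stool();
translate([108, 104, 433]) open_box();
translate([110, 108, 524]) open_box_2();
translate([112, 110, 731]) open_box_3();
translate([113, 113, 1102]) open_box_4();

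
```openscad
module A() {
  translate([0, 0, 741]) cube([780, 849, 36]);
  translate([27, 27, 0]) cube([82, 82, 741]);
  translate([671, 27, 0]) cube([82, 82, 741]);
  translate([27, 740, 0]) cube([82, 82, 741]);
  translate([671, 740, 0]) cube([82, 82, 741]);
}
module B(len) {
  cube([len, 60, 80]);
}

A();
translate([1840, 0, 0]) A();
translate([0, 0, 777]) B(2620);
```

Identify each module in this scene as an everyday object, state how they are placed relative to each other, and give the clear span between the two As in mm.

A is a table. B is a beam. A beam spans the tops of two tables. The clear span between the two tables is 1060 mm.

Second table starts at x = 1840; first ends at x = 780; clear span = 1840 − 780 = 1060 mm.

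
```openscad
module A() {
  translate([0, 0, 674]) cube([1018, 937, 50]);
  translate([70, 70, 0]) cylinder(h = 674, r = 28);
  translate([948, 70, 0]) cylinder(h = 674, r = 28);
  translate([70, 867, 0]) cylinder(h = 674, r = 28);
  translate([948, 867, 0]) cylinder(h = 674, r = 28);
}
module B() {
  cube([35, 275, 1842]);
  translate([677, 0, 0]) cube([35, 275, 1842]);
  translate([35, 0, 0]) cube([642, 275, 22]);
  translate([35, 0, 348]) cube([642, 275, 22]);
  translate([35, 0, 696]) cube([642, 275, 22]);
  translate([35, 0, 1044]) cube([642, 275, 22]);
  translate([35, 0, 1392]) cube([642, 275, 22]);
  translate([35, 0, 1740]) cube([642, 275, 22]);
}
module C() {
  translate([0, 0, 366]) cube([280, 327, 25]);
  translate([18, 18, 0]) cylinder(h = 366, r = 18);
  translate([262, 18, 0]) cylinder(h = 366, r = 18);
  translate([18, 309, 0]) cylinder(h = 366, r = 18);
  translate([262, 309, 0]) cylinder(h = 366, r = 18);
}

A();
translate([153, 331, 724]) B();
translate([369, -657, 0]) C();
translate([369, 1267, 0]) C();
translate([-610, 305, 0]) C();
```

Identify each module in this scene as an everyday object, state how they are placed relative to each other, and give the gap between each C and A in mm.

Each stool's nearest face is 330 mm from the table's bounding box.

A is a table. B is a bookshelf. C is a stool. The bookshelf is on top of the table, centred. Three stools sit around the table at the −y, +y, −x sides. The gap between each stool and the table is 330 mm.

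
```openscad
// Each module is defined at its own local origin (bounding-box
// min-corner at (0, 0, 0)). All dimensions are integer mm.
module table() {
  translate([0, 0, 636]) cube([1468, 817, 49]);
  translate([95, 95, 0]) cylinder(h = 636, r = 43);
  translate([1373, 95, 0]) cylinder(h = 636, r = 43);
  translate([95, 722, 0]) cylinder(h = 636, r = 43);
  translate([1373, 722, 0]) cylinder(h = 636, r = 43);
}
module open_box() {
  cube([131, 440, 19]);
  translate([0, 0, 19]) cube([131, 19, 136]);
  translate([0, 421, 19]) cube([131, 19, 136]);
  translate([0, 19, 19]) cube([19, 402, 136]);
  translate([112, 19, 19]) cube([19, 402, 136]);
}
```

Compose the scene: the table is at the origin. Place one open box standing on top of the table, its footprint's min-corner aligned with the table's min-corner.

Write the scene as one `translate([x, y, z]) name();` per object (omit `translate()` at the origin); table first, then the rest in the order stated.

table();
translate([0, 0, 685]) open_box();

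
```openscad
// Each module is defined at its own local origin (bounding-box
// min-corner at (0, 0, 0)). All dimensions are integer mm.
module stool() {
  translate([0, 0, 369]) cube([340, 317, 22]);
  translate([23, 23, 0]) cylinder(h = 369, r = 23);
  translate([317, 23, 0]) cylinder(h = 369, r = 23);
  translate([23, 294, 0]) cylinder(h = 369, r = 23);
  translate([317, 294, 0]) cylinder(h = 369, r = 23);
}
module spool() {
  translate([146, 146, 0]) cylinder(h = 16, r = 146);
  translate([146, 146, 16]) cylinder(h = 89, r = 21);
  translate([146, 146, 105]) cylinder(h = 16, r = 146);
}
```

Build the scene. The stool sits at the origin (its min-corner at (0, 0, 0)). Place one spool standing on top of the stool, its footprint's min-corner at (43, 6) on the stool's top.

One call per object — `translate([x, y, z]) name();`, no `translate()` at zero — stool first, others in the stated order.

stool();
translate([43, 6, 391]) spool();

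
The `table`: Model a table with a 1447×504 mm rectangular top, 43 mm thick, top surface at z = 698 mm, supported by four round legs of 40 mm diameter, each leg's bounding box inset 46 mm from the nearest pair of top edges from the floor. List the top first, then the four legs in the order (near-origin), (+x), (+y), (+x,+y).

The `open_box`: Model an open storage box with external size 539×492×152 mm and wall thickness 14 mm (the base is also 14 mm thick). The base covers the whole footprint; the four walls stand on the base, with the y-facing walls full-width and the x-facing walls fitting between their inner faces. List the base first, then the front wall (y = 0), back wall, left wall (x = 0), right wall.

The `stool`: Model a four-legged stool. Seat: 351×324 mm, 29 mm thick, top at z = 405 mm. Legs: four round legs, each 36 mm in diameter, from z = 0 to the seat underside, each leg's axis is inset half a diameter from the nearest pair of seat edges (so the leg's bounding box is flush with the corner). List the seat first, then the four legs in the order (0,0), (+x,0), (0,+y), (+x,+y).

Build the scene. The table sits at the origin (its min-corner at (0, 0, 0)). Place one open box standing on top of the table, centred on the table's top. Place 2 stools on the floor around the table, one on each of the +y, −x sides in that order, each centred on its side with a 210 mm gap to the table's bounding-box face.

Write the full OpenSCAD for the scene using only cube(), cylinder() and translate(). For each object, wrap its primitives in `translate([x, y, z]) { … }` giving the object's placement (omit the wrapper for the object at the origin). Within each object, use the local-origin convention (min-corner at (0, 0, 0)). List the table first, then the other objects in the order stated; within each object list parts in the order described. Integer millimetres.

translate([0, 0, 655]) cube([1447, 504, 43]);
translate([66, 66, 0]) cylinder(h = 655, r = 20);
translate([1381, 66, 0]) cylinder(h = 655, r = 20);
translate([66, 438, 0]) cylinder(h = 655, r = 20);
translate([1381, 438, 0]) cylinder(h = 655, r = 20);
translate([454, 6, 698]) {
  cube([539, 492, 14]);
  translate([0, 0, 14]) cube([539, 14, 138]);
  translate([0, 478, 14]) cube([539, 14, 138]);
  translate([0, 14, 14]) cube([14, 464, 138]);
  translate([525, 14, 14]) cube([14, 464, 138]);
}
translate([548, 714, 0]) {
  translate([0, 0, 376]) cube([351, 324, 29]);
  translate([18, 18, 0]) cylinder(h = 376, r = 18);
  translate([333, 18, 0]) cylinder(h = 376, r = 18);
  translate([18, 306, 0]) cylinder(h = 376, r = 18);
  translate([333, 306, 0]) cylinder(h = 376, r = 18);
}
translate([-561, 90, 0]) {
  translate([0, 0, 376]) cube([351, 324, 29]);
  translate([18, 18, 0]) cylinder(h = 376, r = 18);
  translate([333, 18, 0]) cylinder(h = 376, r = 18);
  translate([18, 306, 0]) cylinder(h = 376, r = 18);
  translate([333, 306, 0]) cylinder(h = 376, r = 18);
}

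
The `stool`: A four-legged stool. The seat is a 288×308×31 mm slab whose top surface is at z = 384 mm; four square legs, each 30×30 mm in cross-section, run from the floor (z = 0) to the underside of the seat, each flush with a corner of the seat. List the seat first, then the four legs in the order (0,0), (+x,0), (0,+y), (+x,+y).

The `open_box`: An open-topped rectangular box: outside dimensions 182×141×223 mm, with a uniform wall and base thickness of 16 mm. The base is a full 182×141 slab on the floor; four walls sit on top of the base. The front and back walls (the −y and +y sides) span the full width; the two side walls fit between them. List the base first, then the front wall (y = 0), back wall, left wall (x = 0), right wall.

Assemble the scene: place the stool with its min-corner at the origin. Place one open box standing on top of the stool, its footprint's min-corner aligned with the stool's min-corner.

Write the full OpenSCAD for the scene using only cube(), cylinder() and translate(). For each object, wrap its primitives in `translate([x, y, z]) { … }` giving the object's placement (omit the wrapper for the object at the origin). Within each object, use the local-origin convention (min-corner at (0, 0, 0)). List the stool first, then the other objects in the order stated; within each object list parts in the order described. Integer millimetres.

translate([0, 0, 353]) cube([288, 308, 31]);
cube([30, 30, 353]);
translate([258, 0, 0]) cube([30, 30, 353]);
translate([0, 278, 0]) cube([30, 30, 353]);
translate([258, 278, 0]) cube([30, 30, 353]);
translate([0, 0, 384]) {
  cube([182, 141, 16]);
  translate([0, 0, 16]) cube([182, 16, 207]);
  translate([0, 125, 16]) cube([182, 16, 207]);
  translate([0, 16, 16]) cube([16, 109, 207]);
  translate([166, 16, 16]) cube([16, 109, 207]);
}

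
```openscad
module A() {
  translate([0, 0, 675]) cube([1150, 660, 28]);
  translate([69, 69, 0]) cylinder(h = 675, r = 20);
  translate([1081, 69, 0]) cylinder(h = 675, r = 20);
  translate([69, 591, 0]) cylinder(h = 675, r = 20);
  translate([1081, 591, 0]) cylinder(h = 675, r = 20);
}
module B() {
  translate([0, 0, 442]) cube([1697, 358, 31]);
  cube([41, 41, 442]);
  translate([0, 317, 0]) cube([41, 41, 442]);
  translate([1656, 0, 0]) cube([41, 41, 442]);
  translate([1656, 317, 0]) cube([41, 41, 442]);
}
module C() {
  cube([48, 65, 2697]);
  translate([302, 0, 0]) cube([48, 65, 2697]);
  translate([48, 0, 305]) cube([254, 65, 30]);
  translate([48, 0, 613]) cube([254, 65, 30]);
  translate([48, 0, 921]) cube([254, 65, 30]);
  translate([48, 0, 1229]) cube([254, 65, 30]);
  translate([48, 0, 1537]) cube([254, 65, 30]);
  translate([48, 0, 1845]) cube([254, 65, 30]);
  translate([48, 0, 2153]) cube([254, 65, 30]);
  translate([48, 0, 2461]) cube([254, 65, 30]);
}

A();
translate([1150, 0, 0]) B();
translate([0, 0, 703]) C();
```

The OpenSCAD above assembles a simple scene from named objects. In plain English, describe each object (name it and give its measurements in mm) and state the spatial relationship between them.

A is a table: top 1150 mm (x) × 660 mm (y), 28 mm thick, upper face at z = 703 mm, on four round legs of 40 mm diameter, each leg's bounding box inset 49 mm from the nearest pair of top edges, running from z = 0 to the bottom of the top.

B is a bench: a 1697×358 mm seat slab, 31 mm thick, top at z = 473 mm, on four 41×41 mm square legs flush with the seat corners and standing on z = 0.

C is a wooden ladder with two side rails of 48×65 mm section and 2697 mm height, set 350 mm apart overall. Between them run 8 rectangular rungs (65 mm deep, 30 mm thick), front faces flush with the rails' −y face. The bottom of the first rung is 305 mm above the floor and each subsequent rung is 308 mm higher than the one below.

The bench is against the table's +x side, with their −y faces flush. The ladder is on top of the table.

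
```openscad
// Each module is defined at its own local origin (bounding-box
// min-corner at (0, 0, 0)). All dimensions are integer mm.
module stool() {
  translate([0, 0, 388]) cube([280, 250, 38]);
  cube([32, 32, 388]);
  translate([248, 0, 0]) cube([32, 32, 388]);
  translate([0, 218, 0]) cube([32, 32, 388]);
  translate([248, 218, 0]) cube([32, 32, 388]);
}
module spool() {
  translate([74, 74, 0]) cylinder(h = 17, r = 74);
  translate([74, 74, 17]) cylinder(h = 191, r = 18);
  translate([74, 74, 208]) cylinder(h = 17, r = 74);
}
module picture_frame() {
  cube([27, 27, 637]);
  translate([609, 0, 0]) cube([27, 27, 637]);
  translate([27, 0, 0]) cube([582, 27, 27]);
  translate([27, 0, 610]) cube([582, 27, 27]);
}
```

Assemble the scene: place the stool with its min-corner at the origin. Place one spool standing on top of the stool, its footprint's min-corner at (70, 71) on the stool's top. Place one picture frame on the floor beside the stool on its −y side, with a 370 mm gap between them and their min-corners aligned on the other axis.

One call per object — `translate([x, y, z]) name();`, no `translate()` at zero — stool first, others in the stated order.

stool();
translate([70, 71, 426]) spool();
translate([0, -397, 0]) picture_frame();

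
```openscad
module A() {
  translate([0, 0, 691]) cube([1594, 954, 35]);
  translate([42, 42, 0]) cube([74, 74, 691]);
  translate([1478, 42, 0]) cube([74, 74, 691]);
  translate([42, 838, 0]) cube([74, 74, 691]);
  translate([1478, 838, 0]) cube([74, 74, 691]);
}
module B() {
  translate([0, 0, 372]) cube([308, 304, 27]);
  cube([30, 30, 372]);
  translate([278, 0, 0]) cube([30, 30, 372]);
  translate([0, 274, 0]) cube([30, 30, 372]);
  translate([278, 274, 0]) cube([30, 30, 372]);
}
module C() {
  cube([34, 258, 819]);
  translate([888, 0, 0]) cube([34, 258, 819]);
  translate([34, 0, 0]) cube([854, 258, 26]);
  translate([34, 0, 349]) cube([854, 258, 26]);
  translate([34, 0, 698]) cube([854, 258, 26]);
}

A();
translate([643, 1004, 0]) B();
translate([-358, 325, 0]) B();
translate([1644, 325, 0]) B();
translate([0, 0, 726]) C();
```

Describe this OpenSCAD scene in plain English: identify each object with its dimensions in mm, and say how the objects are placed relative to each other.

A is a table with a 1594×954 mm rectangular top, 35 mm thick, top surface at z = 726 mm, supported by four 74×74 mm square legs, each inset 42 mm from the nearest pair of top edges, running from the floor.

B is a four-legged stool. The seat is 308×304 mm, 27 mm thick, top at z = 399 mm. It stands on four square legs, each 30×30 mm in cross-section, from z = 0 to the seat underside, each flush with a corner of the seat.

C is an open bookshelf. Two side panels, each 34 mm thick, 258 mm deep and 819 mm tall, stand 922 mm apart (outside-to-outside). Between them sit 3 shelves, each 26 mm thick and 258 mm deep, spanning the full gap between the sides. The bottom shelf rests on the floor (its underside at z = 0) and the clear gap between one shelf's top and the next shelf's underside is 323 mm.

Three stools sit around the table at the +y, −x, +x sides. The bookshelf is on top of the table.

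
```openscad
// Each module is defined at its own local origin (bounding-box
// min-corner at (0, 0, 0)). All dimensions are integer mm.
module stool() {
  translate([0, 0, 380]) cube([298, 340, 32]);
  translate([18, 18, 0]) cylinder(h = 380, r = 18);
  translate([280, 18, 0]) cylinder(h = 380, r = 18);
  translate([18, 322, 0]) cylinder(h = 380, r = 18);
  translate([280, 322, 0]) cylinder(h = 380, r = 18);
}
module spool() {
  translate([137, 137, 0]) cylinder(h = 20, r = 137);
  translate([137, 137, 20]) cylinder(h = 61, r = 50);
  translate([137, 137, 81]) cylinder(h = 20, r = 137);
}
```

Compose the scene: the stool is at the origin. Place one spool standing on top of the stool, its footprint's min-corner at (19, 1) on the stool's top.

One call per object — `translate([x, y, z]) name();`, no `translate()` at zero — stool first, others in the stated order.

stool();
translate([19, 1, 412]) spool();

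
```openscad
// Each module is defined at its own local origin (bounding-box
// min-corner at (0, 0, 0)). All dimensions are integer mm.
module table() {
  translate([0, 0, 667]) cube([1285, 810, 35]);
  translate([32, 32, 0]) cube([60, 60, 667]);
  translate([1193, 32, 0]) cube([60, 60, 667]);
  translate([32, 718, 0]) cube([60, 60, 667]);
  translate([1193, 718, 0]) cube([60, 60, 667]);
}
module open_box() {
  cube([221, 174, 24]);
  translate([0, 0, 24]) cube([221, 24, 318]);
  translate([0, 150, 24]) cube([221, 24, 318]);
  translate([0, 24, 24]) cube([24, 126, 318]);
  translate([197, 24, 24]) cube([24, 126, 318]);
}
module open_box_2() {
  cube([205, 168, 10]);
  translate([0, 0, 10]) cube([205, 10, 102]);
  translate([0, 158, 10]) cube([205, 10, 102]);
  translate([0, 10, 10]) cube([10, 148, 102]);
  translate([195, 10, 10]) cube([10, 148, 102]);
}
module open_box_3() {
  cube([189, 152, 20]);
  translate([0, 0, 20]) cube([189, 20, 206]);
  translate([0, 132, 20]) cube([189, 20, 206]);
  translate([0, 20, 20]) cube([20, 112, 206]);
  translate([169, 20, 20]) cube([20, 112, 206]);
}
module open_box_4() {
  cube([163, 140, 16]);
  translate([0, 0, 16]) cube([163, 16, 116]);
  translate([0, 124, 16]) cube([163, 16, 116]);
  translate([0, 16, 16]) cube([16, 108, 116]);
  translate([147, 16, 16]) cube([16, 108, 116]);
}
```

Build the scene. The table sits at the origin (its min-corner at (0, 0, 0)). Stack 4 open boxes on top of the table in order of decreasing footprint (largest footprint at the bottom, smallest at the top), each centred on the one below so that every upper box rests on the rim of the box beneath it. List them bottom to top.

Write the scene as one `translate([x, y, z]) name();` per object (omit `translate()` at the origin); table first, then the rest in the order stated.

table();
translate([532, 318, 702]) open_box();
translate([540, 321, 1044]) open_box_2();
translate([548, 329, 1156]) open_box_3();
translate([561, 335, 1382]) open_box_4();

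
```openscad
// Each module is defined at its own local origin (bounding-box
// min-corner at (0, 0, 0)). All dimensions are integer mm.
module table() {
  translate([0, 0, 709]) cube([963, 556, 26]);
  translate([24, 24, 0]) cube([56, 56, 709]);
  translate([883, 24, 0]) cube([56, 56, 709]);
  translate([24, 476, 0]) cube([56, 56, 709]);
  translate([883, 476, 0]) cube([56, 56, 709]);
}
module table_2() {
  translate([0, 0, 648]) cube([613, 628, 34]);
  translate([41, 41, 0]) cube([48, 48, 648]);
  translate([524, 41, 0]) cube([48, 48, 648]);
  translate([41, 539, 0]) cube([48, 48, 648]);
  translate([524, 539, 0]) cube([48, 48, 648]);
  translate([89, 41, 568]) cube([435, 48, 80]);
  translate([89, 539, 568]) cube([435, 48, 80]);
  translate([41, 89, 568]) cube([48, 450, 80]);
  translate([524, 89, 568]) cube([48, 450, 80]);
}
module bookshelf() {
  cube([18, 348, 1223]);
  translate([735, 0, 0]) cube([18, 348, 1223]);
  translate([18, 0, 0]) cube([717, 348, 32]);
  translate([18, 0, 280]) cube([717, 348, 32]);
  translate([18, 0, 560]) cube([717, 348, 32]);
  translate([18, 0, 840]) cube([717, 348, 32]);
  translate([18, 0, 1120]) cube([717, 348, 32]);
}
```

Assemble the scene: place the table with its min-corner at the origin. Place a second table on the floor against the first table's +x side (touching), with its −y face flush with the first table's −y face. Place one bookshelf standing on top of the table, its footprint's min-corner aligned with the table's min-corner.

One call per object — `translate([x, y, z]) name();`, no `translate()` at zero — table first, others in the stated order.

table();
translate([963, 0, 0]) table_2();
translate([0, 0, 735]) bookshelf();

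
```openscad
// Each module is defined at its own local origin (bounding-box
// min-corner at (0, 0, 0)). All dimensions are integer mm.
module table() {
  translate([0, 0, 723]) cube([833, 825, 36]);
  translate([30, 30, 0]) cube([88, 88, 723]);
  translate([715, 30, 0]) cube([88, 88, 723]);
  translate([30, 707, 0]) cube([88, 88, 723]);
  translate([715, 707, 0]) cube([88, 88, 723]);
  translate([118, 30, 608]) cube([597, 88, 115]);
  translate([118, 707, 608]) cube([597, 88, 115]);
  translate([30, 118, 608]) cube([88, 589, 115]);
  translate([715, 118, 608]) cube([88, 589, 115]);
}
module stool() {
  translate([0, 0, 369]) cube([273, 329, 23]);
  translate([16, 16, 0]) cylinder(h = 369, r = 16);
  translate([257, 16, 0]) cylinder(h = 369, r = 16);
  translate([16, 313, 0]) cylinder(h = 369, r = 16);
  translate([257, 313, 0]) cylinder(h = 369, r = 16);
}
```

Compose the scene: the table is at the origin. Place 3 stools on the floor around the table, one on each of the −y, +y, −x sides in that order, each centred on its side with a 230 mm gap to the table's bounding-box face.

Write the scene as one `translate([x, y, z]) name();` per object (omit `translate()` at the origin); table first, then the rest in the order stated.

table();
translate([280, -559, 0]) stool();
translate([280, 1055, 0]) stool();
translate([-503, 248, 0]) stool();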